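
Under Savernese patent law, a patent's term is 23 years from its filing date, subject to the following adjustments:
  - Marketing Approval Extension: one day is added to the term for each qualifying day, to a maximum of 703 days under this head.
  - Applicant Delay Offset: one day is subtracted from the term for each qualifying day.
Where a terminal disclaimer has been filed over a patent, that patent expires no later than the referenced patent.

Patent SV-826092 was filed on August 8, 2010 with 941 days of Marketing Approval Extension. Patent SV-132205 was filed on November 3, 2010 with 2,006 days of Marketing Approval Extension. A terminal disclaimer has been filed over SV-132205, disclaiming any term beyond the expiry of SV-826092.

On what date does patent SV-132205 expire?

July 12, 2035

Natural term of SV-132205:
  Base: filing + 23 years → 3 November 2033.
  Marketing Approval Extension: 2006 days claimed exceeds the 703-day cap, so +703 days → 7 October 2035.
Expiry of referenced patent SV-826092:
  Base: filing + 23 years → 8 August 2033.
  Marketing Approval Extension: 941 days claimed exceeds the 703-day cap, so +703 days → 12 July 2035.
Terminal disclaimer: SV-132205 expires on the earlier of 7 October 2035 and 12 July 2035.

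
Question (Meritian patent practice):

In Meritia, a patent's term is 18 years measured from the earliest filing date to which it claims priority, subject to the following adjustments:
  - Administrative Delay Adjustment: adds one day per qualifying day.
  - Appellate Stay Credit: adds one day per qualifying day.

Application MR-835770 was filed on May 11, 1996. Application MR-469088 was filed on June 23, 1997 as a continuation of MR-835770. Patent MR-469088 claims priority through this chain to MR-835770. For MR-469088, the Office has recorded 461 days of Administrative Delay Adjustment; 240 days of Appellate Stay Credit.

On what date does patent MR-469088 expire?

Earliest priority filing: 11 May 1996.
Base term: 11 May 1996 + 18 years → 11 May 2014.
Administrative Delay Adjustment: +461 days → 15 August 2015.
Appellate Stay Credit: +240 days → 11 April 2016.

2016-04-11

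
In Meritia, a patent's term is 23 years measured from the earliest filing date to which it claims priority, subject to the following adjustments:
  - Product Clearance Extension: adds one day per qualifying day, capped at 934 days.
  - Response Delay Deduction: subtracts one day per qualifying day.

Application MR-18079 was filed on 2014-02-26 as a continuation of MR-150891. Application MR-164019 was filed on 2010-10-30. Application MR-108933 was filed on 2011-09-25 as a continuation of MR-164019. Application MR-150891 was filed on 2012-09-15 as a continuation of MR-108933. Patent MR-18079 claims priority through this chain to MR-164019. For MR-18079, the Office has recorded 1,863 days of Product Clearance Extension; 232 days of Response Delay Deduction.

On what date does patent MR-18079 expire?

Earliest priority filing: 30 October 2010.
Base term: 30 October 2010 + 23 years → 30 October 2033.
Product Clearance Extension: 1863 days claimed exceeds the 934-day cap, so +934 days → 21 May 2036.
Response Delay Deduction: −232 days → 2 October 2035.

2035-10-02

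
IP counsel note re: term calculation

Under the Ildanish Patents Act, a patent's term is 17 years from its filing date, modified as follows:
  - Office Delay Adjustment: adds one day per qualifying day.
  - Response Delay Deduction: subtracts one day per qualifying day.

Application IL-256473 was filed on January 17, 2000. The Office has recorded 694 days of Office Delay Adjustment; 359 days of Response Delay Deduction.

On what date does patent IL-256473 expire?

2017-12-18

Base term: filing date + 17 years → 17 January 2017.
Office Delay Adjustment: +694 days → 12 December 2018.
Response Delay Deduction: −359 days → 18 December 2017.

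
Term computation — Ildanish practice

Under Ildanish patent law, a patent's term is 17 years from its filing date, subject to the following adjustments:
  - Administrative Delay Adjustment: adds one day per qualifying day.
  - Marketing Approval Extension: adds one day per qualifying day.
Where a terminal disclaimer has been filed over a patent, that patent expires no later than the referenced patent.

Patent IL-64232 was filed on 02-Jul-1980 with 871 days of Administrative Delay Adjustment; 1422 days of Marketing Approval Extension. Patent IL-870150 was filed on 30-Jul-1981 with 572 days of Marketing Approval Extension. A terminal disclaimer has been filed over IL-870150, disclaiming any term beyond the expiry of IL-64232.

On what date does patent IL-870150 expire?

2000-02-22

Natural term of IL-870150:
  Base: filing + 17 years → 30 July 1998.
  Marketing Approval Extension: +572 days → 22 February 2000.
Expiry of referenced patent IL-64232:
  Base: filing + 17 years → 2 July 1997.
  Administrative Delay Adjustment: +871 days → 20 November 1999.
  Marketing Approval Extension: +1422 days → 12 October 2003.
Terminal disclaimer: IL-870150 expires on the earlier of 22 February 2000 and 12 October 2003.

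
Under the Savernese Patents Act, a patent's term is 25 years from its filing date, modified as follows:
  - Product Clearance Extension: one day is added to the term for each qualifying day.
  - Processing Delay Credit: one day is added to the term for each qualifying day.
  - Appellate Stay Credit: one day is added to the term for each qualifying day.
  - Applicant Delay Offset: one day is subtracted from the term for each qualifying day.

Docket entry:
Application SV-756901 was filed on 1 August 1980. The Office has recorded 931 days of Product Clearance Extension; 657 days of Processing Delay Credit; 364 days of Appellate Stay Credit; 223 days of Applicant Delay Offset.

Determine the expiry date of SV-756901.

Base term: filing date + 25 years → 1 August 2005.
Product Clearance Extension: +931 days → 18 February 2008.
Processing Delay Credit: +657 days → 6 December 2009.
Appellate Stay Credit: +364 days → 5 December 2010.
Applicant Delay Offset: −223 days → 26 April 2010.

April 26, 2010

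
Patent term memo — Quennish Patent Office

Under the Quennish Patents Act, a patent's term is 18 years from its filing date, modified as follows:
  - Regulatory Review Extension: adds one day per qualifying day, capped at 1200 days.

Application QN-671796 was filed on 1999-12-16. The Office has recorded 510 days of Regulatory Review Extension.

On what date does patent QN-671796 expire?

May 10, 2019

Base term: filing date + 18 years → 16 December 2017.
Regulatory Review Extension: 510 days (within the 1200-day cap) → +510 days → 10 May 2019.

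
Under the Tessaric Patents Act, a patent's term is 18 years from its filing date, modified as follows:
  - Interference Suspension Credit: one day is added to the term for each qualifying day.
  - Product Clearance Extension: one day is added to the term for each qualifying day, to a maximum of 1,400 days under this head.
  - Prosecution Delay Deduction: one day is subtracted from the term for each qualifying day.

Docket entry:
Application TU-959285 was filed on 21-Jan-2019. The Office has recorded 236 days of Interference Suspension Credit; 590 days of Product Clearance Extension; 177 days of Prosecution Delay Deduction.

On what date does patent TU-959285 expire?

Base term: filing date + 18 years → 21 January 2037.
Interference Suspension Credit: +236 days → 14 September 2037.
Product Clearance Extension: 590 days (within the 1400-day cap) → +590 days → 27 April 2039.
Prosecution Delay Deduction: −177 days → 1 November 2038.

November 1, 2038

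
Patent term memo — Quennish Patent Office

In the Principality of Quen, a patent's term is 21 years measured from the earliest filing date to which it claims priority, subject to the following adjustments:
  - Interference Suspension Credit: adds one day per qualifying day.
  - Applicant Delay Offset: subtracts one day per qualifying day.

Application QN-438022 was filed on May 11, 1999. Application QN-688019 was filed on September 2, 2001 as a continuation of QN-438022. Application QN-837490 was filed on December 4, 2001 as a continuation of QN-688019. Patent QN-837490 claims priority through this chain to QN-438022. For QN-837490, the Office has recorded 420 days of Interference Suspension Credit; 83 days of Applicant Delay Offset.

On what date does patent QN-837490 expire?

Earliest priority filing: 11 May 1999.
Base term: 11 May 1999 + 21 years → 11 May 2020.
Interference Suspension Credit: +420 days → 5 July 2021.
Applicant Delay Offset: −83 days → 13 April 2021.

2021-04-13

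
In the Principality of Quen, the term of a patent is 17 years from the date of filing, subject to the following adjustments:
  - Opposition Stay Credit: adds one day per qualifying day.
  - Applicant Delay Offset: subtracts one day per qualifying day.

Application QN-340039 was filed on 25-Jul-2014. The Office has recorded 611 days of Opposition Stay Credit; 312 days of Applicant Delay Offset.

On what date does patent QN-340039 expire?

Base term: filing date + 17 years → 25 July 2031.
Opposition Stay Credit: +611 days → 27 March 2033.
Applicant Delay Offset: −312 days → 19 May 2032.

May 19, 2032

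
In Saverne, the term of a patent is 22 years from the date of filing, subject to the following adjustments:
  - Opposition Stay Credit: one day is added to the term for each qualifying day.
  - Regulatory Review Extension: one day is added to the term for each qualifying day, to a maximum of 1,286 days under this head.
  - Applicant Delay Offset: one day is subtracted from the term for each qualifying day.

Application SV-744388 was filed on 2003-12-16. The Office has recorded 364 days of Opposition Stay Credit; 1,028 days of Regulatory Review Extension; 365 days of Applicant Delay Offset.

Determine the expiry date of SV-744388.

2028-10-08

Base term: filing date + 22 years → 16 December 2025.
Opposition Stay Credit: +364 days → 15 December 2026.
Regulatory Review Extension: 1028 days (within the 1286-day cap) → +1028 days → 8 October 2029.
Applicant Delay Offset: −365 days → 8 October 2028.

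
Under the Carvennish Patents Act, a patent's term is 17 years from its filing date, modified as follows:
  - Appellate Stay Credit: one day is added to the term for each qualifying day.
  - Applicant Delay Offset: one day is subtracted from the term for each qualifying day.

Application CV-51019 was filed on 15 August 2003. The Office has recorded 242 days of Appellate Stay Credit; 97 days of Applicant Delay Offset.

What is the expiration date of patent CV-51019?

Base term: filing date + 17 years → 15 August 2020.
Appellate Stay Credit: +242 days → 14 April 2021.
Applicant Delay Offset: −97 days → 7 January 2021.

January 7, 2021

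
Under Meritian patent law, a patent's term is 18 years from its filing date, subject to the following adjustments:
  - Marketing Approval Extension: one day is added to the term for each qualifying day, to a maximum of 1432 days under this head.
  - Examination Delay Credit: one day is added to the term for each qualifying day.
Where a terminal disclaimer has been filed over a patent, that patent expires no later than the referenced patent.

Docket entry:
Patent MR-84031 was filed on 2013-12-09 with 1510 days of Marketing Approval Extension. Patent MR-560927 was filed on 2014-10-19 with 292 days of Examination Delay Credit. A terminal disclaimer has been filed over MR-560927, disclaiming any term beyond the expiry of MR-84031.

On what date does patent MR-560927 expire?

August 7, 2033

Natural term of MR-560927:
  Base: filing + 18 years → 19 October 2032.
  Examination Delay Credit: +292 days → 7 August 2033.
Expiry of referenced patent MR-84031:
  Base: filing + 18 years → 9 December 2031.
  Marketing Approval Extension: 1510 days claimed exceeds the 1432-day cap, so +1432 days → 10 November 2035.
Terminal disclaimer: MR-560927 expires on the earlier of 7 August 2033 and 10 November 2035.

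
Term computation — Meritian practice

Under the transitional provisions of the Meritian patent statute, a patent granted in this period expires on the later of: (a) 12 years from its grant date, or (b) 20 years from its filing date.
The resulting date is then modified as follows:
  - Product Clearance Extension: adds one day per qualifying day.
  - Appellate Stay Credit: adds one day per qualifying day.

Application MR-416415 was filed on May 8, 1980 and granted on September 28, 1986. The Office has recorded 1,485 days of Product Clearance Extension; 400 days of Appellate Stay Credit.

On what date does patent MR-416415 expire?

(a) grant + 12 years → 28 September 1998.
(b) filing + 20 years → 8 May 2000.
Later of the two: 8 May 2000.
Product Clearance Extension: +1485 days → 1 June 2004.
Appellate Stay Credit: +400 days → 6 July 2005.

July 6, 2005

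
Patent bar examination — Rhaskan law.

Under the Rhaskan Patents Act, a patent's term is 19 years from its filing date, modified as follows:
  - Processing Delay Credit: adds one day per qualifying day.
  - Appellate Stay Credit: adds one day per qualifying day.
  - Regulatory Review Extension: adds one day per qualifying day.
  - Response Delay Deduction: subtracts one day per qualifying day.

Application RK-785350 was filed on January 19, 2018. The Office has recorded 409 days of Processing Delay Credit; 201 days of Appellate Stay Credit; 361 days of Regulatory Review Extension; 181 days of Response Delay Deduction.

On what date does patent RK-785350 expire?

March 20, 2039

Base term: filing date + 19 years → 19 January 2037.
Processing Delay Credit: +409 days → 4 March 2038.
Appellate Stay Credit: +201 days → 21 September 2038.
Regulatory Review Extension: +361 days → 17 September 2039.
Response Delay Deduction: −181 days → 20 March 2039.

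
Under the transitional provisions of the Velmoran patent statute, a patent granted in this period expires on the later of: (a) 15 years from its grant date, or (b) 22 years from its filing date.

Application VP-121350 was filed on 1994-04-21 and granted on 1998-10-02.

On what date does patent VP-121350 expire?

(a) grant + 15 years → 2 October 2013.
(b) filing + 22 years → 21 April 2016.
Later of the two: 21 April 2016.

2016-04-21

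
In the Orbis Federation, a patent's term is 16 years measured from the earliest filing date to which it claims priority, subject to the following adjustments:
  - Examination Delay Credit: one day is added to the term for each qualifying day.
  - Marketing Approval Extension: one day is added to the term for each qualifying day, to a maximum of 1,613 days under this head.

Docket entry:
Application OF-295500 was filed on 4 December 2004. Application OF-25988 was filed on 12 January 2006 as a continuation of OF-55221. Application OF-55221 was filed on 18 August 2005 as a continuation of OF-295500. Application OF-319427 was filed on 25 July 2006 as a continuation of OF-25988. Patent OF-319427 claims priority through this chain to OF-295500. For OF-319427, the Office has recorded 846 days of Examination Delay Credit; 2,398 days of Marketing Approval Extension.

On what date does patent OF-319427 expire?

August 29, 2027

Earliest priority filing: 4 December 2004.
Base term: 4 December 2004 + 16 years → 4 December 2020.
Examination Delay Credit: +846 days → 30 March 2023.
Marketing Approval Extension: 2398 days claimed exceeds the 1613-day cap, so +1613 days → 29 August 2027.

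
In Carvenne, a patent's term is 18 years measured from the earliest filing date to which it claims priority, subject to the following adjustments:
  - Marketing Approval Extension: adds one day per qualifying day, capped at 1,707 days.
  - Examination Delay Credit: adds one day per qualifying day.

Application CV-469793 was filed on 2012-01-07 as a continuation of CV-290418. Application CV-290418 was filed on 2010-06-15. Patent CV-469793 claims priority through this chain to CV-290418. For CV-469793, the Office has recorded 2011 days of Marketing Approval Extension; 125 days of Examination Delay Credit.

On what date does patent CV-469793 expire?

Earliest priority filing: 15 June 2010.
Base term: 15 June 2010 + 18 years → 15 June 2028.
Marketing Approval Extension: 2011 days claimed exceeds the 1707-day cap, so +1707 days → 16 February 2033.
Examination Delay Credit: +125 days → 21 June 2033.

June 21, 2033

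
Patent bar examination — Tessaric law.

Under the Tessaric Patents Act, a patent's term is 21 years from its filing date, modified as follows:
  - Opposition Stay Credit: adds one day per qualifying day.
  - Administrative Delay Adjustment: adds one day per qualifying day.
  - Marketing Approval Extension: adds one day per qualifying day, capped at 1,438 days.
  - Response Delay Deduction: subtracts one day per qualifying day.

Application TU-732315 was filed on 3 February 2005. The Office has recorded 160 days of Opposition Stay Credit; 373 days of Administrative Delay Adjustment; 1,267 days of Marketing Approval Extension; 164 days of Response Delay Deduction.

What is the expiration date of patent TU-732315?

July 28, 2030

Base term: filing date + 21 years → 3 February 2026.
Opposition Stay Credit: +160 days → 13 July 2026.
Administrative Delay Adjustment: +373 days → 21 July 2027.
Marketing Approval Extension: 1267 days (within the 1438-day cap) → +1267 days → 8 January 2031.
Response Delay Deduction: −164 days → 28 July 2030.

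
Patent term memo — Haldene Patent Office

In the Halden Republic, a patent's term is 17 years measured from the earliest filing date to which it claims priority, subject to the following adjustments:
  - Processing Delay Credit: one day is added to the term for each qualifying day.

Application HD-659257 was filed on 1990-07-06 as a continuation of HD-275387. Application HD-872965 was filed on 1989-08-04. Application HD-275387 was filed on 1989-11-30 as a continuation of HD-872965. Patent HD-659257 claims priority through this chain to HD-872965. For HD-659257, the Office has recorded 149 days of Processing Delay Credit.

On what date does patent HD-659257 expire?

Earliest priority filing: 4 August 1989.
Base term: 4 August 1989 + 17 years → 4 August 2006.
Processing Delay Credit: +149 days → 31 December 2006.

December 31, 2006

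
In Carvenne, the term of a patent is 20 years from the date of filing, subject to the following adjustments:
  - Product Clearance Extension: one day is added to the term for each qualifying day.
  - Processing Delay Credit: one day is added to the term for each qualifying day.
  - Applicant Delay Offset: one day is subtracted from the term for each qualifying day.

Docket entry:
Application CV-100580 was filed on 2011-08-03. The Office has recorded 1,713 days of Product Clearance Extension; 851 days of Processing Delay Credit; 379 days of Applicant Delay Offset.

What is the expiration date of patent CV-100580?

2037-07-27

Base term: filing date + 20 years → 3 August 2031.
Product Clearance Extension: +1713 days → 11 April 2036.
Processing Delay Credit: +851 days → 10 August 2038.
Applicant Delay Offset: −379 days → 27 July 2037.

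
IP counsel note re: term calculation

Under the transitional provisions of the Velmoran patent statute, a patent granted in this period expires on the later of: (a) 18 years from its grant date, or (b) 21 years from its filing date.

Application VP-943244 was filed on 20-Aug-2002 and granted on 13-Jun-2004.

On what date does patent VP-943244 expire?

(a) grant + 18 years → 13 June 2022.
(b) filing + 21 years → 20 August 2023.
Later of the two: 20 August 2023.

August 20, 2023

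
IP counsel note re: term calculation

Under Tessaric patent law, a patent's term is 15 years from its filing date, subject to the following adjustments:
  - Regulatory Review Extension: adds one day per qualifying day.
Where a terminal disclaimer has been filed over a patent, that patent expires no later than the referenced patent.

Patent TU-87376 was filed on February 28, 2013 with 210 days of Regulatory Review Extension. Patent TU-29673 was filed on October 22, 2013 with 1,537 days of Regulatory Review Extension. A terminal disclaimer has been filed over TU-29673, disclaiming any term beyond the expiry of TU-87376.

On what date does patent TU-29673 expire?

September 25, 2028

Natural term of TU-29673:
  Base: filing + 15 years → 22 October 2028.
  Regulatory Review Extension: +1537 days → 6 January 2033.
Expiry of referenced patent TU-87376:
  Base: filing + 15 years → 28 February 2028.
  Regulatory Review Extension: +210 days → 25 September 2028.
Terminal disclaimer: TU-29673 expires on the earlier of 6 January 2033 and 25 September 2028.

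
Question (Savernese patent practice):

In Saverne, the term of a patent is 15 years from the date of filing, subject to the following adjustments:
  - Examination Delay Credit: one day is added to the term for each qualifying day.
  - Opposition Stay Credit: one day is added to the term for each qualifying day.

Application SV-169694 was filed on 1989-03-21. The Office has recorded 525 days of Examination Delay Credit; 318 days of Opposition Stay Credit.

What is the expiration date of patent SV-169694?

2006-07-12

Base term: filing date + 15 years → 21 March 2004.
Examination Delay Credit: +525 days → 28 August 2005.
Opposition Stay Credit: +318 days → 12 July 2006.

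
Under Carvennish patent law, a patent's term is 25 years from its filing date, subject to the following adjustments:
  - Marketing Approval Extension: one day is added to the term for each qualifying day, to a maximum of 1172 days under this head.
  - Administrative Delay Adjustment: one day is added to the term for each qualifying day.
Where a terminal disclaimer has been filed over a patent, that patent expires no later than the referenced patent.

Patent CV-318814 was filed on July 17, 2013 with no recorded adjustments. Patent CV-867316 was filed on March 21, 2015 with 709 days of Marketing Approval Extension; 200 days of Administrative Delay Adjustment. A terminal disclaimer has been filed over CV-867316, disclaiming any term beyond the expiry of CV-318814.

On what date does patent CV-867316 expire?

2038-07-17

Natural term of CV-867316:
  Base: filing + 25 years → 21 March 2040.
  Marketing Approval Extension: 709 days (within the 1172-day cap) → +709 days → 28 February 2042.
  Administrative Delay Adjustment: +200 days → 16 September 2042.
Expiry of referenced patent CV-318814:
  Base: filing + 25 years → 17 July 2038.
Terminal disclaimer: CV-867316 expires on the earlier of 16 September 2042 and 17 July 2038.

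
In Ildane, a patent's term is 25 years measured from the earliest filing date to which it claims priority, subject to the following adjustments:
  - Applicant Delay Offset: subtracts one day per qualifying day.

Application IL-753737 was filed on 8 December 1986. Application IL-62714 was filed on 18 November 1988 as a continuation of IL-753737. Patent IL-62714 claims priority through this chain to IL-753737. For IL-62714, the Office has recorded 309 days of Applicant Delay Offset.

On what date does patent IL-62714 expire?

2011-02-02

Earliest priority filing: 8 December 1986.
Base term: 8 December 1986 + 25 years → 8 December 2011.
Applicant Delay Offset: −309 days → 2 February 2011.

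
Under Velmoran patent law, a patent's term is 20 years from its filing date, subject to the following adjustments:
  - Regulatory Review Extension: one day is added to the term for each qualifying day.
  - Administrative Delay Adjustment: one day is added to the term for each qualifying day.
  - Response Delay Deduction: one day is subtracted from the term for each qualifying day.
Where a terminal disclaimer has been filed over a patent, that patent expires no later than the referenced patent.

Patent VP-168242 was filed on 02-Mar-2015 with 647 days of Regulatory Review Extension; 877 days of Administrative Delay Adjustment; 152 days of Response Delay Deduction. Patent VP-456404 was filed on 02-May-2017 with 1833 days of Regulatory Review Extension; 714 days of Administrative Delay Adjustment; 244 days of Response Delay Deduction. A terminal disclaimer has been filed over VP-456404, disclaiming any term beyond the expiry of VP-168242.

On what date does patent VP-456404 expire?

Natural term of VP-456404:
  Base: filing + 20 years → 2 May 2037.
  Regulatory Review Extension: +1833 days → 9 May 2042.
  Administrative Delay Adjustment: +714 days → 22 April 2044.
  Response Delay Deduction: −244 days → 22 August 2043.
Expiry of referenced patent VP-168242:
  Base: filing + 20 years → 2 March 2035.
  Regulatory Review Extension: +647 days → 8 December 2036.
  Administrative Delay Adjustment: +877 days → 4 May 2039.
  Response Delay Deduction: −152 days → 3 December 2038.
Terminal disclaimer: VP-456404 expires on the earlier of 22 August 2043 and 3 December 2038.

2038-12-03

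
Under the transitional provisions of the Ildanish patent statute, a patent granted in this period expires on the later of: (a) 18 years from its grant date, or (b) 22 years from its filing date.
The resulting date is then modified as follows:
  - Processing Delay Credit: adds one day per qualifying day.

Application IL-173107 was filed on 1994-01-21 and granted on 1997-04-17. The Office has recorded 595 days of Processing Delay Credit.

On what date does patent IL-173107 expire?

(a) grant + 18 years → 17 April 2015.
(b) filing + 22 years → 21 January 2016.
Later of the two: 21 January 2016.
Processing Delay Credit: +595 days → 7 September 2017.

September 7, 2017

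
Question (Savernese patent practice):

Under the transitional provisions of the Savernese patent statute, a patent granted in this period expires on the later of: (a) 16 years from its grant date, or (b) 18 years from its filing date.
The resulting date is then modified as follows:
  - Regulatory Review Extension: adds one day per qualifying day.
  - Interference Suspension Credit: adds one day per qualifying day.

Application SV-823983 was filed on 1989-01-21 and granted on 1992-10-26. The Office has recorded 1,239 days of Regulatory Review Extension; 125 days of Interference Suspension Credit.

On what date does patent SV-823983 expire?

July 21, 2012

(a) grant + 16 years → 26 October 2008.
(b) filing + 18 years → 21 January 2007.
Later of the two: 26 October 2008.
Regulatory Review Extension: +1239 days → 18 March 2012.
Interference Suspension Credit: +125 days → 21 July 2012.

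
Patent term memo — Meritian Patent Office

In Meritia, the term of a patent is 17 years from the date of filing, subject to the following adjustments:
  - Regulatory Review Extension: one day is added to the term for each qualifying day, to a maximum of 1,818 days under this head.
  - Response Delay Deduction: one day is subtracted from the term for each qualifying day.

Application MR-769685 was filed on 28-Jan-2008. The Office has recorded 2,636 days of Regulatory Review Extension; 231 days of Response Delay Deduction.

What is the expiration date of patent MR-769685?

Base term: filing date + 17 years → 28 January 2025.
Regulatory Review Extension: 2636 days claimed exceeds the 1818-day cap, so +1818 days → 20 January 2030.
Response Delay Deduction: −231 days → 3 June 2029.

June 3, 2029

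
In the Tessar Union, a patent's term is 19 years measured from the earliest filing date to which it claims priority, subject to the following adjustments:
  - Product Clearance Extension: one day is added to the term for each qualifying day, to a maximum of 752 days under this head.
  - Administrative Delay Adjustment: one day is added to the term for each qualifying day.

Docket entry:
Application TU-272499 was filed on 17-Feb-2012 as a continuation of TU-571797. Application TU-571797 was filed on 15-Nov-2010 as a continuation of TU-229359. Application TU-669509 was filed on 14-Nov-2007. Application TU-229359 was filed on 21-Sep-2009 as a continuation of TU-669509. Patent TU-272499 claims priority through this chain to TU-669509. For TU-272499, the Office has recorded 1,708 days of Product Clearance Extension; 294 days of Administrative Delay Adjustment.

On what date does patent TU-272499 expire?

September 25, 2029

Earliest priority filing: 14 November 2007.
Base term: 14 November 2007 + 19 years → 14 November 2026.
Product Clearance Extension: 1708 days claimed exceeds the 752-day cap, so +752 days → 5 December 2028.
Administrative Delay Adjustment: +294 days → 25 September 2029.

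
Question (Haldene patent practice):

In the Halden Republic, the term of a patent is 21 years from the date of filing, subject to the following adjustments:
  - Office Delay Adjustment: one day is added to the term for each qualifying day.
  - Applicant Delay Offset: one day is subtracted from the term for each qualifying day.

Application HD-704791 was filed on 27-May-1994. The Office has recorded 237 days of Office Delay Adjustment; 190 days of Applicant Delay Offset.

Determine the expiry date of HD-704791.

Base term: filing date + 21 years → 27 May 2015.
Office Delay Adjustment: +237 days → 19 January 2016.
Applicant Delay Offset: −190 days → 13 July 2015.

2015-07-13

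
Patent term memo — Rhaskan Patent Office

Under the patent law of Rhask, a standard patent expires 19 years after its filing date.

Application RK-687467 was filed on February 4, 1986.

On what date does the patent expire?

Filing date + 19 years → 4 February 2005.

February 4, 2005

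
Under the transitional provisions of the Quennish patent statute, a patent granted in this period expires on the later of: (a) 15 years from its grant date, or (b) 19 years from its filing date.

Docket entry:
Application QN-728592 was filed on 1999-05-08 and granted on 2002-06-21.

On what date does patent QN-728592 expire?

May 8, 2018

(a) grant + 15 years → 21 June 2017.
(b) filing + 19 years → 8 May 2018.
Later of the two: 8 May 2018.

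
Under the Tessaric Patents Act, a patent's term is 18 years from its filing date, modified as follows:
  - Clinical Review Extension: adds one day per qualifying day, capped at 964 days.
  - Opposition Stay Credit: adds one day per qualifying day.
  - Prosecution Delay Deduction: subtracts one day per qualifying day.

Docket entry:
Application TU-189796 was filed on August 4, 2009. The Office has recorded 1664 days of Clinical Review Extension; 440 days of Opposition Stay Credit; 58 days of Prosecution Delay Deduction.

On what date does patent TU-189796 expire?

Base term: filing date + 18 years → 4 August 2027.
Clinical Review Extension: 1664 days claimed exceeds the 964-day cap, so +964 days → 25 March 2030.
Opposition Stay Credit: +440 days → 8 June 2031.
Prosecution Delay Deduction: −58 days → 11 April 2031.

2031-04-11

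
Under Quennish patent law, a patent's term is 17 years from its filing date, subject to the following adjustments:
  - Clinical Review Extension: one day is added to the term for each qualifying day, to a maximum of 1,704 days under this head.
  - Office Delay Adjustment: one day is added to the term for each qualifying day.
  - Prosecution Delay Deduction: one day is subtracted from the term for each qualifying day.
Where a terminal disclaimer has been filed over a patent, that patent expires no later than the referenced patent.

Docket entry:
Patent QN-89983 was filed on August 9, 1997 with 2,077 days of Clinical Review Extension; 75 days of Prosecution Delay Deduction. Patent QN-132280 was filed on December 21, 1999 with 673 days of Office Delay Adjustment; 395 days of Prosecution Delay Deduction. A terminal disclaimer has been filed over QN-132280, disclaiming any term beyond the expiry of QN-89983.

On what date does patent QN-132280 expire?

Natural term of QN-132280:
  Base: filing + 17 years → 21 December 2016.
  Office Delay Adjustment: +673 days → 25 October 2018.
  Prosecution Delay Deduction: −395 days → 25 September 2017.
Expiry of referenced patent QN-89983:
  Base: filing + 17 years → 9 August 2014.
  Clinical Review Extension: 2077 days claimed exceeds the 1704-day cap, so +1704 days → 9 April 2019.
  Prosecution Delay Deduction: −75 days → 24 January 2019.
Terminal disclaimer: QN-132280 expires on the earlier of 25 September 2017 and 24 January 2019.

2017-09-25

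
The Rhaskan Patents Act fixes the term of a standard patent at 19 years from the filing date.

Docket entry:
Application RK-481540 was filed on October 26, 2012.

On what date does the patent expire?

Filing date + 19 years → 26 October 2031.

2031-10-26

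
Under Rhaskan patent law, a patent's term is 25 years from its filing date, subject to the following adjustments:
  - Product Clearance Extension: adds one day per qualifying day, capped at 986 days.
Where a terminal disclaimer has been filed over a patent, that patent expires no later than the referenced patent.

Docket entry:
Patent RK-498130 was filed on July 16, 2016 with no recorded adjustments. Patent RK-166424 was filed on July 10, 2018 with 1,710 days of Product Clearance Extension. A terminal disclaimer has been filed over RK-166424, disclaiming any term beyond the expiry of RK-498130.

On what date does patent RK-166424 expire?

July 16, 2041

Natural term of RK-166424:
  Base: filing + 25 years → 10 July 2043.
  Product Clearance Extension: 1710 days claimed exceeds the 986-day cap, so +986 days → 22 March 2046.
Expiry of referenced patent RK-498130:
  Base: filing + 25 years → 16 July 2041.
Terminal disclaimer: RK-166424 expires on the earlier of 22 March 2046 and 16 July 2041.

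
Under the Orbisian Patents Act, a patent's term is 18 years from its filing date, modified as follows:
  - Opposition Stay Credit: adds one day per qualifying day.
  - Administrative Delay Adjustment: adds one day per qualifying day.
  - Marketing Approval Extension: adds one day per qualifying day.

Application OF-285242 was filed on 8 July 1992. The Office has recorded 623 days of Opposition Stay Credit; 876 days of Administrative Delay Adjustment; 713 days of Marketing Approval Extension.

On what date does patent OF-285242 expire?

Base term: filing date + 18 years → 8 July 2010.
Opposition Stay Credit: +623 days → 22 March 2012.
Administrative Delay Adjustment: +876 days → 15 August 2014.
Marketing Approval Extension: +713 days → 28 July 2016.

2016-07-28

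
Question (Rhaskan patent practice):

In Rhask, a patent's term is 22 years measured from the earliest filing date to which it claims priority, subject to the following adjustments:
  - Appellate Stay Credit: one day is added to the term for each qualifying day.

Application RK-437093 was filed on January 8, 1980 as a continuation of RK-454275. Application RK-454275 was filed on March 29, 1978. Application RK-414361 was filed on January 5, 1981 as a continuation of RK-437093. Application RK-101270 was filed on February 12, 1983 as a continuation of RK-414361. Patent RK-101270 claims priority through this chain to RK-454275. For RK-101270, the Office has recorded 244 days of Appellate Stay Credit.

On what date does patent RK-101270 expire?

2000-11-28

Earliest priority filing: 29 March 1978.
Base term: 29 March 1978 + 22 years → 29 March 2000.
Appellate Stay Credit: +244 days → 28 November 2000.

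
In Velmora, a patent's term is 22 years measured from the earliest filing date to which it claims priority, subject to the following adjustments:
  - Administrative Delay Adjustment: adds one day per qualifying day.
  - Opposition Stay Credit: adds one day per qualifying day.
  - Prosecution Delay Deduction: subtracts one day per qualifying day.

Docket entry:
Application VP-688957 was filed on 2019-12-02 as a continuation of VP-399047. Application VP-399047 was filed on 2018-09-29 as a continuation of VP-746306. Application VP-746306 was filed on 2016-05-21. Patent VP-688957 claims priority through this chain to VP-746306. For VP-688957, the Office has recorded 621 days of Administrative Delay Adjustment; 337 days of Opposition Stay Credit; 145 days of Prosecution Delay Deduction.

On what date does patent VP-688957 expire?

2040-08-11

Earliest priority filing: 21 May 2016.
Base term: 21 May 2016 + 22 years → 21 May 2038.
Administrative Delay Adjustment: +621 days → 1 February 2040.
Opposition Stay Credit: +337 days → 3 January 2041.
Prosecution Delay Deduction: −145 days → 11 August 2040.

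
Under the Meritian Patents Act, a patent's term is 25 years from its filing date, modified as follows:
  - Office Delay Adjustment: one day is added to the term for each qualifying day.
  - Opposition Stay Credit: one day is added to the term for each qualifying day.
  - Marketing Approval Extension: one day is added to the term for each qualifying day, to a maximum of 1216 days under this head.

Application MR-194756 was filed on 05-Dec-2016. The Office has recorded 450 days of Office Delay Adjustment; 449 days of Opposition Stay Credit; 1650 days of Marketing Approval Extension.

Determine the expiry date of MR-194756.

2047-09-20

Base term: filing date + 25 years → 5 December 2041.
Office Delay Adjustment: +450 days → 28 February 2043.
Opposition Stay Credit: +449 days → 22 May 2044.
Marketing Approval Extension: 1650 days claimed exceeds the 1216-day cap, so +1216 days → 20 September 2047.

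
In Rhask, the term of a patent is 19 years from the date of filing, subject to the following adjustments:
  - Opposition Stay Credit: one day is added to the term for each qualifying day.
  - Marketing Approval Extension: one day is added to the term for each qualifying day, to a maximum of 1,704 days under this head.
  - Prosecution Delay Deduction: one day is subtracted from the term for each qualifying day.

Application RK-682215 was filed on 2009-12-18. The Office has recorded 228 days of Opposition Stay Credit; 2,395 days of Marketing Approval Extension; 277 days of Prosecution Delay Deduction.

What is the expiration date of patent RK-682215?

Base term: filing date + 19 years → 18 December 2028.
Opposition Stay Credit: +228 days → 3 August 2029.
Marketing Approval Extension: 2395 days claimed exceeds the 1704-day cap, so +1704 days → 3 April 2034.
Prosecution Delay Deduction: −277 days → 30 June 2033.

June 30, 2033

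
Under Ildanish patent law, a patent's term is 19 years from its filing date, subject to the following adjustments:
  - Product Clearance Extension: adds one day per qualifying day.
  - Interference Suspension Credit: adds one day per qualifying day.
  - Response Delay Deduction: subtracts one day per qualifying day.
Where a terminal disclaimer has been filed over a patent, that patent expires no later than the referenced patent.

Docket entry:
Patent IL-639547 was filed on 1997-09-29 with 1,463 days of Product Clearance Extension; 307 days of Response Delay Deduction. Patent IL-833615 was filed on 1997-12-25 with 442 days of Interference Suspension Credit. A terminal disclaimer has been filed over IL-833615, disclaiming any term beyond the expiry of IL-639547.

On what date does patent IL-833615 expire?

Natural term of IL-833615:
  Base: filing + 19 years → 25 December 2016.
  Interference Suspension Credit: +442 days → 12 March 2018.
Expiry of referenced patent IL-639547:
  Base: filing + 19 years → 29 September 2016.
  Product Clearance Extension: +1463 days → 1 October 2020.
  Response Delay Deduction: −307 days → 29 November 2019.
Terminal disclaimer: IL-833615 expires on the earlier of 12 March 2018 and 29 November 2019.

March 12, 2018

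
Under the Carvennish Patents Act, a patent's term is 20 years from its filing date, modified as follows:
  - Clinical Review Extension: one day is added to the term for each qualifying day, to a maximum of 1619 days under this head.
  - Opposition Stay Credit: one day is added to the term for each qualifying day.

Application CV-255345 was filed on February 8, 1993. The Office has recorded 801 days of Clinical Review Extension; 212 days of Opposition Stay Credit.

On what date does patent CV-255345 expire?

Base term: filing date + 20 years → 8 February 2013.
Clinical Review Extension: 801 days (within the 1619-day cap) → +801 days → 20 April 2015.
Opposition Stay Credit: +212 days → 18 November 2015.

2015-11-18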